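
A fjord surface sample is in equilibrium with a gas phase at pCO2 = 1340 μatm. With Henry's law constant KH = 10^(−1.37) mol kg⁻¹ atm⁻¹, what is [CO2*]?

[CO2*] = 57.2 μmol/kg

KH = 10^(−1.37) = 4.266×10^-2 mol kg⁻¹ atm⁻¹
[CO2*] = KH · pCO2 = 4.266×10^-2 × 1340×10^-6 atm = 5.72×10^-5 mol/kg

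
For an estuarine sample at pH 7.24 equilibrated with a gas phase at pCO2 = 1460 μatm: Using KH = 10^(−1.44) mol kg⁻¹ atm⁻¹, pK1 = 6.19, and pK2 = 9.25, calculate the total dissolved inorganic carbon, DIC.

[CO2*] = KH · pCO2 = 10^(−1.44) × 1460×10^-6 = 5.301×10^-5 mol/kg
α₀ = 1/(1 + K1/[H⁺] + K1K2/[H⁺]²) = 1/(1 + 10^+1.05 + 10^-0.96) = 0.08110
DIC = [CO2*]/α₀ = 5.301×10^-5 / 0.08110 = 0.654 mmol/kg

DIC = 0.654 mmol/kg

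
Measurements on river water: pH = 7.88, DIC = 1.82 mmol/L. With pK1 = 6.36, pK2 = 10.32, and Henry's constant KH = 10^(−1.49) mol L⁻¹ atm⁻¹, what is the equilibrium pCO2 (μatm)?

pCO2 = 1640 μatm

α₀ = 1 / (1 + K1/[H⁺] + K1K2/[H⁺]²) = 1 / (1 + 10^+1.52 + 10^-0.92)
   = 1 / (1 + 33.113 + 0.12023) = 1/34.233 = 0.02921
[CO2*] = α₀ × DIC = 0.02921 × 1.82 = 0.05316 mmol/L
pCO2 = [CO2*]/KH = 5.316×10^-5 / 3.236×10^-2 = 1640 μatm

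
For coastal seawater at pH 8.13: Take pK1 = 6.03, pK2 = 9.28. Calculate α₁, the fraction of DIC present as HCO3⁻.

α₁ = 0.927

α₁ = 1 / (1 + [H⁺]/K1 + K2/[H⁺]) = 1 / (1 + 10^-2.10 + 10^-1.15)
   = 1 / (1 + 0.0079433 + 0.070795) = 1/1.0787 = 0.9270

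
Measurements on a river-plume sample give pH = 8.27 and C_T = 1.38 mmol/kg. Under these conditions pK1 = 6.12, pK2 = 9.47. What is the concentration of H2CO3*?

[CO2*] = 9.13 μmol/kg

α₀ = 1 / (1 + K1/[H⁺] + K1K2/[H⁺]²) = 1 / (1 + 10^+2.15 + 10^+0.95)
   = 1 / (1 + 141.25 + 8.9125) = 1/151.17 = 0.006615
[CO2*] = α₀ × DIC = 0.006615 × 1.38 = 0.00913 mmol/kg = 9.13 μmol/kg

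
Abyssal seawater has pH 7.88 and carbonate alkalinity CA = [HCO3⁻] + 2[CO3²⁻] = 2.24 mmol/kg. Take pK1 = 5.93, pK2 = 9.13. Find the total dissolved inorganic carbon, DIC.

DIC = 2.15 mmol/kg

CA = [HCO3⁻] + 2[CO3²⁻] = (α₁ + 2α₂)·DIC
At pH 7.88: [H⁺]/K1 = 10^-1.95 = 0.011220, K2/[H⁺] = 10^-1.25 = 0.056234
α₁ = 1/(1 + 0.011220 + 0.056234) = 1/1.0675 = 0.9368; α₂ = α₁·K2/[H⁺] = 0.05268
α₁ + 2α₂ = 1.0422
DIC = CA / (α₁ + 2α₂) = 2.24 / 1.0422 = 2.15 mmol/kg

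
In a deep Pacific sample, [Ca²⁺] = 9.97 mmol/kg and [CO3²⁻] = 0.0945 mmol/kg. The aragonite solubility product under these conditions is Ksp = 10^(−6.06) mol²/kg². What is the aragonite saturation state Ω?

Ksp = 10^(−6.06) = 8.710×10^-7
Ω = [Ca²⁺][CO3²⁻]/Ksp = (9.97×10^-3)(0.0945×10^-3) / 8.710×10^-7 = 1.08

Ω = 1.08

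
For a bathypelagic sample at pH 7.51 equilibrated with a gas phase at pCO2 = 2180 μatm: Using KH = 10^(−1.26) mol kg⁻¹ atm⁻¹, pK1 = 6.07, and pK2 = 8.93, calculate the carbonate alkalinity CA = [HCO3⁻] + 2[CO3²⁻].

[CO2*] = KH · pCO2 = 10^(−1.26) × 2180×10^-6 = 1.198×10^-4 mol/kg
α₀ = 1/(1 + K1/[H⁺] + K1K2/[H⁺]²) = 1/(1 + 10^+1.44 + 10^+0.02) = 0.03380
DIC = [CO2*]/α₀ = 1.198×10^-4 / 0.03380 = 3.545 mmol/kg
CA = (α₁ + 2α₂)·DIC = (0.9308 + 2×0.03539) × 3.545 = 3.55 mmol/kg

CA = 3.55 mmol/kg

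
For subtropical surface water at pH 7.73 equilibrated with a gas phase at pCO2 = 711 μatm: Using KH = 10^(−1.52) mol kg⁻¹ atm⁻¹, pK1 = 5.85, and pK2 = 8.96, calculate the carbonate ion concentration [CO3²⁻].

[CO2*] = KH · pCO2 = 10^(−1.52) × 711×10^-6 = 2.147×10^-5 mol/kg
α₀ = 1/(1 + K1/[H⁺] + K1K2/[H⁺]²) = 1/(1 + 10^+1.88 + 10^+0.65) = 0.01230
DIC = [CO2*]/α₀ = 2.147×10^-5 / 0.01230 = 1.746 mmol/kg
[CO3²⁻] = α₂·DIC; α₂ = 0.05493, so [CO3²⁻] = 0.05493 × 1.746 = 0.0959 mmol/kg

[CO3²⁻] = 0.0959 mmol/kg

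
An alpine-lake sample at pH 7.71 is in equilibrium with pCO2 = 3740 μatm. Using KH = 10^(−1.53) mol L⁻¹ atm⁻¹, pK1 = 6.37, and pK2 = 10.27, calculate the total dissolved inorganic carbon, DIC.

DIC = 2.53 mmol/L

[CO2*] = KH · pCO2 = 10^(−1.53) × 3740×10^-6 = 1.104×10^-4 mol/L
α₀ = 1/(1 + K1/[H⁺] + K1K2/[H⁺]²) = 1/(1 + 10^+1.34 + 10^-1.22) = 0.04360
DIC = [CO2*]/α₀ = 1.104×10^-4 / 0.04360 = 2.53 mmol/L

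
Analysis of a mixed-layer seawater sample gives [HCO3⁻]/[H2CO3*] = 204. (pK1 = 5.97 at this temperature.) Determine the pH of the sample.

From K1 = [H⁺][HCO3⁻]/[H2CO3*]:  pH = pK1 + log₁₀([HCO3⁻]/[H2CO3*])
log₁₀(204) = +2.310
pH = 5.97 + (+2.310) = 8.28

pH = 8.28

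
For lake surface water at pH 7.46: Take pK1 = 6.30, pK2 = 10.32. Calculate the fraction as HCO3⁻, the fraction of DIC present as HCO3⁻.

α₁ = 1 / (1 + [H⁺]/K1 + K2/[H⁺]) = 1 / (1 + 10^-1.16 + 10^-2.86)
   = 1 / (1 + 0.069183 + 0.0013804) = 1/1.0706 = 0.9341

α₁ = 0.934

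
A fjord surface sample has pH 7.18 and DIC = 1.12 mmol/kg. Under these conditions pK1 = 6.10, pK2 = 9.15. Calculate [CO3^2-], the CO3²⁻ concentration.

α₂ = 1 / (1 + [H⁺]/K2 + [H⁺]²/(K1K2)) = 1 / (1 + 10^+1.97 + 10^+0.89)
   = 1 / (1 + 93.325 + 7.7625) = 1/102.09 = 0.009795
[CO3²⁻] = α₂ × DIC = 0.009795 × 1.12 = 0.0110 mmol/kg = 11.0 μmol/kg

[CO3²⁻] = 11.0 μmol/kg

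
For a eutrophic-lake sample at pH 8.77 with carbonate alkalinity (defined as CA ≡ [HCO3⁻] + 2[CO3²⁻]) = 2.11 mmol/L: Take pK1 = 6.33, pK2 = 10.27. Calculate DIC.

DIC = 2.05 mmol/L

CA = [HCO3⁻] + 2[CO3²⁻] = (α₁ + 2α₂)·DIC
At pH 8.77: [H⁺]/K1 = 10^-2.44 = 0.0036308, K2/[H⁺] = 10^-1.50 = 0.031623
α₁ = 1/(1 + 0.0036308 + 0.031623) = 1/1.0353 = 0.9659; α₂ = α₁·K2/[H⁺] = 0.03055
α₁ + 2α₂ = 1.0270
DIC = CA / (α₁ + 2α₂) = 2.11 / 1.0270 = 2.05 mmol/L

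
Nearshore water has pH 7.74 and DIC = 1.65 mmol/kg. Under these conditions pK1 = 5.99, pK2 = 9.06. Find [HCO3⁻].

α₁ = 1 / (1 + [H⁺]/K1 + K2/[H⁺]) = 1 / (1 + 10^-1.75 + 10^-1.32)
   = 1 / (1 + 0.017783 + 0.047863) = 1/1.0656 = 0.9384
[HCO3⁻] = α₁ × DIC = 0.9384 × 1.65 = 1.55 mmol/kg

[HCO3⁻] = 1.55 mmol/kg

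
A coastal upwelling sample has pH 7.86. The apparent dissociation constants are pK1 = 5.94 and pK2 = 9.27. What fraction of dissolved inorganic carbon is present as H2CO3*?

α₀ = 0.0114

α₀ = 1 / (1 + K1/[H⁺] + K1K2/[H⁺]²) = 1 / (1 + 10^+1.92 + 10^+0.51)
   = 1 / (1 + 83.176 + 3.2359) = 1/87.412 = 0.01144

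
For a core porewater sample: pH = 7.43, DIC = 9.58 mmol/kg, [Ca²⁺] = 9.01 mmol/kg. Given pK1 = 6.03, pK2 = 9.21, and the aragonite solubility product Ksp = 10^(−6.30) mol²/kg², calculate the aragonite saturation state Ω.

Ω = 2.71

α₂ = 1 / (1 + [H⁺]/K2 + [H⁺]²/(K1K2)) = 1 / (1 + 10^+1.78 + 10^+0.38)
   = 1 / (1 + 60.256 + 2.3988) = 1/63.655 = 0.01571
[CO3²⁻] = α₂ × DIC = 0.01571 × 9.58 = 0.1505 mmol/kg
Ksp = 10^(−6.30) = 5.012×10^-7
Ω = [Ca²⁺][CO3²⁻]/Ksp = (9.01×10^-3)(1.505×10^-4) / 5.012×10^-7 = 2.71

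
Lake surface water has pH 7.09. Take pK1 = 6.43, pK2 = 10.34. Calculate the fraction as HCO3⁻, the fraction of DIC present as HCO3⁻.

α₁ = 0.820

α₁ = 1 / (1 + [H⁺]/K1 + K2/[H⁺]) = 1 / (1 + 10^-0.66 + 10^-3.25)
   = 1 / (1 + 0.21878 + 0.00056234) = 1/1.2193 = 0.8201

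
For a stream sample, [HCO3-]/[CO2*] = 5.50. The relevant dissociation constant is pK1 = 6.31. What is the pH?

From K1 = [H⁺][HCO3-]/[CO2*]:  pH = pK1 + log₁₀([HCO3-]/[CO2*])
log₁₀(5.50) = +0.740
pH = 6.31 + (+0.740) = 7.05

pH = 7.05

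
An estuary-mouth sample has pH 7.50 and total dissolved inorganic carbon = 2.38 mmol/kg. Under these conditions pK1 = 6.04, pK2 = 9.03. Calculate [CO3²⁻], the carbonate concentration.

[CO3²⁻] = 0.0660 mmol/kg

α₂ = 1 / (1 + [H⁺]/K2 + [H⁺]²/(K1K2)) = 1 / (1 + 10^+1.53 + 10^+0.07)
   = 1 / (1 + 33.884 + 1.1749) = 1/36.059 = 0.02773
[CO3²⁻] = α₂ × DIC = 0.02773 × 2.38 = 0.0660 mmol/kg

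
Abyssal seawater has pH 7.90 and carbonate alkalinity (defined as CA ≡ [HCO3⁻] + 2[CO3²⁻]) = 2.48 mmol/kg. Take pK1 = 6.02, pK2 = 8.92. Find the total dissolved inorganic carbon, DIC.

DIC = 2.31 mmol/kg

CA = [HCO3⁻] + 2[CO3²⁻] = (α₁ + 2α₂)·DIC
At pH 7.90: [H⁺]/K1 = 10^-1.88 = 0.013183, K2/[H⁺] = 10^-1.02 = 0.095499
α₁ = 1/(1 + 0.013183 + 0.095499) = 1/1.1087 = 0.9020; α₂ = α₁·K2/[H⁺] = 0.08614
α₁ + 2α₂ = 1.0742
DIC = CA / (α₁ + 2α₂) = 2.48 / 1.0742 = 2.31 mmol/kg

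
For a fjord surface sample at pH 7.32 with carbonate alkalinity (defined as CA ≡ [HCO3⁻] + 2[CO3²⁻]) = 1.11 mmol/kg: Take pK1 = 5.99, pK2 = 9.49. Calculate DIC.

CA = [HCO3⁻] + 2[CO3²⁻] = (α₁ + 2α₂)·DIC
At pH 7.32: [H⁺]/K1 = 10^-1.33 = 0.046774, K2/[H⁺] = 10^-2.17 = 0.0067608
α₁ = 1/(1 + 0.046774 + 0.0067608) = 1/1.0535 = 0.9492; α₂ = α₁·K2/[H⁺] = 0.006417
α₁ + 2α₂ = 0.9620
DIC = CA / (α₁ + 2α₂) = 1.11 / 0.9620 = 1.15 mmol/kg

DIC = 1.15 mmol/kg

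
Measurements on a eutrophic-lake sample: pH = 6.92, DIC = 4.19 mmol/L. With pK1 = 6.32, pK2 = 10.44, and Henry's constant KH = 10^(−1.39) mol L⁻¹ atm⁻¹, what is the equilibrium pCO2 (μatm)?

α₀ = 1 / (1 + K1/[H⁺] + K1K2/[H⁺]²) = 1 / (1 + 10^+0.60 + 10^-2.92)
   = 1 / (1 + 3.9811 + 0.0012023) = 1/4.9823 = 0.2007
[CO2*] = α₀ × DIC = 0.2007 × 4.19 = 0.8410 mmol/L
pCO2 = [CO2*]/KH = 8.410×10^-4 / 4.074×10^-2 = 2.06×10^4 μatm

pCO2 = 2.06×10^4 μatm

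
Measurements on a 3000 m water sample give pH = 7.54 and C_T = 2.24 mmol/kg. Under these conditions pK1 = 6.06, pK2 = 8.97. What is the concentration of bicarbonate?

[HCO3⁻] = 2.09 mmol/kg

α₁ = 1 / (1 + [H⁺]/K1 + K2/[H⁺]) = 1 / (1 + 10^-1.48 + 10^-1.43)
   = 1 / (1 + 0.033113 + 0.037154) = 1/1.0703 = 0.9343
[HCO3⁻] = α₁ × DIC = 0.9343 × 2.24 = 2.09 mmol/kg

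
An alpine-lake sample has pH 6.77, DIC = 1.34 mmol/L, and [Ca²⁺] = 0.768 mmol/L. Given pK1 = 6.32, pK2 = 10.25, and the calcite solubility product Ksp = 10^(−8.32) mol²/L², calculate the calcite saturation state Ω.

α₂ = 1 / (1 + [H⁺]/K2 + [H⁺]²/(K1K2)) = 1 / (1 + 10^+3.48 + 10^+3.03)
   = 1 / (1 + 3020.0 + 1071.5) = 1/4092.5 = 0.0002444
[CO3²⁻] = α₂ × DIC = 0.0002444 × 1.34 = 0.0003274 mmol/L = 0.3274 μmol/L
Ksp = 10^(−8.32) = 4.786×10^-9
Ω = [Ca²⁺][CO3²⁻]/Ksp = (0.768×10^-3)(3.274×10^-7) / 4.786×10^-9 = 0.0525

Ω = 0.0525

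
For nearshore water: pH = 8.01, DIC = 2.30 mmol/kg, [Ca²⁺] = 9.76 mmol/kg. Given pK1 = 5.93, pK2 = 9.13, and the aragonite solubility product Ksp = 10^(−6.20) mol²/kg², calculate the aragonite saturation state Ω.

Ω = 2.49

α₂ = 1 / (1 + [H⁺]/K2 + [H⁺]²/(K1K2)) = 1 / (1 + 10^+1.12 + 10^-0.96)
   = 1 / (1 + 13.183 + 0.10965) = 1/14.292 = 0.06997
[CO3²⁻] = α₂ × DIC = 0.06997 × 2.30 = 0.1609 mmol/kg
Ksp = 10^(−6.20) = 6.310×10^-7
Ω = [Ca²⁺][CO3²⁻]/Ksp = (9.76×10^-3)(1.609×10^-4) / 6.310×10^-7 = 2.49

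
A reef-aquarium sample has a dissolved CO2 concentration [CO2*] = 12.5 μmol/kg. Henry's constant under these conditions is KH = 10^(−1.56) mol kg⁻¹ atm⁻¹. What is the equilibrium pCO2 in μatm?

pCO2 = 454 μatm

KH = 10^(−1.56) = 2.754×10^-2 mol kg⁻¹ atm⁻¹
pCO2 = [CO2*]/KH = 12.5×10^-6 / 2.754×10^-2 = 4.54×10^-4 atm = 454 μatm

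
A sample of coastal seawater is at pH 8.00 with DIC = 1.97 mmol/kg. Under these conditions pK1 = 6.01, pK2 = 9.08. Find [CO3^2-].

α₂ = 1 / (1 + [H⁺]/K2 + [H⁺]²/(K1K2)) = 1 / (1 + 10^+1.08 + 10^-0.91)
   = 1 / (1 + 12.023 + 0.12303) = 1/13.146 = 0.07607
[CO3²⁻] = α₂ × DIC = 0.07607 × 1.97 = 0.150 mmol/kg

[CO3²⁻] = 0.150 mmol/kg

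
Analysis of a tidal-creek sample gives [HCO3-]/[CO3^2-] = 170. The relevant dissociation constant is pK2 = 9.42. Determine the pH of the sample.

pH = 7.19

From K2 = [H⁺][CO3^2-]/[HCO3-]:  pH = pK2 − log₁₀([HCO3-]/[CO3^2-])
log₁₀(170) = +2.230
pH = 9.42 − (+2.230) = 7.19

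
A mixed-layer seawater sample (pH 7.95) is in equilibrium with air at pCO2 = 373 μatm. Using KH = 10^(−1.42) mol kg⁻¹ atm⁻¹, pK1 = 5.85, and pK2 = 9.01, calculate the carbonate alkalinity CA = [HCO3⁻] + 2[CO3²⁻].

CA = 2.10 mmol/kg

[CO2*] = KH · pCO2 = 10^(−1.42) × 373×10^-6 = 1.418×10^-5 mol/kg
α₀ = 1/(1 + K1/[H⁺] + K1K2/[H⁺]²) = 1/(1 + 10^+2.10 + 10^+1.04) = 0.007254
DIC = [CO2*]/α₀ = 1.418×10^-5 / 0.007254 = 1.955 mmol/kg
CA = (α₁ + 2α₂)·DIC = (0.9132 + 2×0.07954) × 1.955 = 2.10 mmol/kg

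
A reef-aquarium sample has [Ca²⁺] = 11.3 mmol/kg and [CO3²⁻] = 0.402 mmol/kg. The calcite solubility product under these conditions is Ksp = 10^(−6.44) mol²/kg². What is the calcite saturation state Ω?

Ksp = 10^(−6.44) = 3.631×10^-7
Ω = [Ca²⁺][CO3²⁻]/Ksp = (11.3×10^-3)(0.402×10^-3) / 3.631×10^-7 = 12.5

Ω = 12.5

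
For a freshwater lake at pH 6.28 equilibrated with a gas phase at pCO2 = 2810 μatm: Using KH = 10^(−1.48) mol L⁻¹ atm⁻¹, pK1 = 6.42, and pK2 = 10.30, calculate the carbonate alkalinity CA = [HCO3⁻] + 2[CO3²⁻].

[CO2*] = KH · pCO2 = 10^(−1.48) × 2810×10^-6 = 9.305×10^-5 mol/L
α₀ = 1/(1 + K1/[H⁺] + K1K2/[H⁺]²) = 1/(1 + 10^-0.14 + 10^-4.16) = 0.5799
DIC = [CO2*]/α₀ = 9.305×10^-5 / 0.5799 = 0.1605 mmol/L
CA = (α₁ + 2α₂)·DIC = (0.4201 + 2×4.012×10^-5) × 0.1605 = 0.0674 mmol/L

CA = 0.0674 mmol/L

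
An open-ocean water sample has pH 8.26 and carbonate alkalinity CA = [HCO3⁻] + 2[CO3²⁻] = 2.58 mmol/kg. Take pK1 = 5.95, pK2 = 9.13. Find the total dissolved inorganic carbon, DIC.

DIC = 2.32 mmol/kg

CA = [HCO3⁻] + 2[CO3²⁻] = (α₁ + 2α₂)·DIC
At pH 8.26: [H⁺]/K1 = 10^-2.31 = 0.0048978, K2/[H⁺] = 10^-0.87 = 0.13490
α₁ = 1/(1 + 0.0048978 + 0.13490) = 1/1.1398 = 0.8774; α₂ = α₁·K2/[H⁺] = 0.1184
α₁ + 2α₂ = 1.1141
DIC = CA / (α₁ + 2α₂) = 2.58 / 1.1141 = 2.32 mmol/kg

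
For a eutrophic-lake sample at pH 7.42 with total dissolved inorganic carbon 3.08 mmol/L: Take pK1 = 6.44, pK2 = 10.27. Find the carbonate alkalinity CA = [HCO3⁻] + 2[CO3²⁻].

CA = [HCO3⁻] + 2[CO3²⁻] = (α₁ + 2α₂)·DIC
At pH 7.42: [H⁺]/K1 = 10^-0.98 = 0.10471, K2/[H⁺] = 10^-2.85 = 0.0014125
α₁ = 1/(1 + 0.10471 + 0.0014125) = 1/1.1061 = 0.9041; α₂ = α₁·K2/[H⁺] = 0.001277
α₁ + 2α₂ = 0.9066
CA = 0.9066 × 3.08 = 2.79 mmol/L

CA = 2.79 mmol/L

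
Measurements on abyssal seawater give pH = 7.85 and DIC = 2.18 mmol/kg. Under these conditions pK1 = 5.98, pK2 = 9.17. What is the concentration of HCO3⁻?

[HCO3⁻] = 2.05 mmol/kg

α₁ = 1 / (1 + [H⁺]/K1 + K2/[H⁺]) = 1 / (1 + 10^-1.87 + 10^-1.32)
   = 1 / (1 + 0.013490 + 0.047863) = 1/1.0614 = 0.9422
[HCO3⁻] = α₁ × DIC = 0.9422 × 2.18 = 2.05 mmol/kg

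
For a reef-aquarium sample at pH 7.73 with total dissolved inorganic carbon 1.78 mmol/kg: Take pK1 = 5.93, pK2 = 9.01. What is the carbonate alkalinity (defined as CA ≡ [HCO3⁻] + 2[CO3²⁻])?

CA = [HCO3⁻] + 2[CO3²⁻] = (α₁ + 2α₂)·DIC
At pH 7.73: [H⁺]/K1 = 10^-1.80 = 0.015849, K2/[H⁺] = 10^-1.28 = 0.052481
α₁ = 1/(1 + 0.015849 + 0.052481) = 1/1.0683 = 0.9360; α₂ = α₁·K2/[H⁺] = 0.04912
α₁ + 2α₂ = 1.0343
CA = 1.0343 × 1.78 = 1.84 mmol/kg

CA = 1.84 mmol/kg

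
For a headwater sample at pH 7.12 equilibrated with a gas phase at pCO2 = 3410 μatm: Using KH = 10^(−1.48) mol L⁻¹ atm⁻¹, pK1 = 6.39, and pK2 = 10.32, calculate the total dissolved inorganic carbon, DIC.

[CO2*] = KH · pCO2 = 10^(−1.48) × 3410×10^-6 = 1.129×10^-4 mol/L
α₀ = 1/(1 + K1/[H⁺] + K1K2/[H⁺]²) = 1/(1 + 10^+0.73 + 10^-2.47) = 0.1569
DIC = [CO2*]/α₀ = 1.129×10^-4 / 0.1569 = 0.720 mmol/L

DIC = 0.720 mmol/L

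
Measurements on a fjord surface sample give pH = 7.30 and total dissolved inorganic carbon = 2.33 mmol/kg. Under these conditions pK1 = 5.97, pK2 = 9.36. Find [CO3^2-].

α₂ = 1 / (1 + [H⁺]/K2 + [H⁺]²/(K1K2)) = 1 / (1 + 10^+2.06 + 10^+0.73)
   = 1 / (1 + 114.82 + 5.3703) = 1/121.19 = 0.008252
[CO3²⁻] = α₂ × DIC = 0.008252 × 2.33 = 0.0192 mmol/kg = 19.2 μmol/kg

[CO3²⁻] = 19.2 μmol/kg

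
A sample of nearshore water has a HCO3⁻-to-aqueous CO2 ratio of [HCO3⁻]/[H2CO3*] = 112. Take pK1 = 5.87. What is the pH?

From K1 = [H⁺][HCO3⁻]/[H2CO3*]:  pH = pK1 + log₁₀([HCO3⁻]/[H2CO3*])
log₁₀(112) = +2.049
pH = 5.87 + (+2.049) = 7.92

pH = 7.92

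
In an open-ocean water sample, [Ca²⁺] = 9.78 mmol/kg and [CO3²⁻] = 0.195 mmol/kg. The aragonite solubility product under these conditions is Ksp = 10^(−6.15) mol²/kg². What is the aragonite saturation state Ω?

Ω = 2.69

Ksp = 10^(−6.15) = 7.079×10^-7
Ω = [Ca²⁺][CO3²⁻]/Ksp = (9.78×10^-3)(0.195×10^-3) / 7.079×10^-7 = 2.69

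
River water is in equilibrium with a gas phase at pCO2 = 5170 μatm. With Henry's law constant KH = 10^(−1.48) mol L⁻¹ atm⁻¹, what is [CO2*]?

[CO2*] = 171 μmol/L

KH = 10^(−1.48) = 3.311×10^-2 mol L⁻¹ atm⁻¹
[CO2*] = KH · pCO2 = 3.311×10^-2 × 5170×10^-6 atm = 1.71×10^-4 mol/L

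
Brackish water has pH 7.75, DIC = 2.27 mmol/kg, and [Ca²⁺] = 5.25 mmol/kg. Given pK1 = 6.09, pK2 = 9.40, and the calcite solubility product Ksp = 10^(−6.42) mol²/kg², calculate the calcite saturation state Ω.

Ω = 0.672

α₂ = 1 / (1 + [H⁺]/K2 + [H⁺]²/(K1K2)) = 1 / (1 + 10^+1.65 + 10^-0.01)
   = 1 / (1 + 44.668 + 0.97724) = 1/46.646 = 0.02144
[CO3²⁻] = α₂ × DIC = 0.02144 × 2.27 = 0.04866 mmol/kg
Ksp = 10^(−6.42) = 3.802×10^-7
Ω = [Ca²⁺][CO3²⁻]/Ksp = (5.25×10^-3)(4.866×10^-5) / 3.802×10^-7 = 0.672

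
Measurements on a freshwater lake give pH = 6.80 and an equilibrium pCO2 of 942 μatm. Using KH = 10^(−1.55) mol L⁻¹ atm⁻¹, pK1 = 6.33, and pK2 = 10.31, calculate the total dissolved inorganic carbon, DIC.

DIC = 0.105 mmol/L

[CO2*] = KH · pCO2 = 10^(−1.55) × 942×10^-6 = 2.655×10^-5 mol/L
α₀ = 1/(1 + K1/[H⁺] + K1K2/[H⁺]²) = 1/(1 + 10^+0.47 + 10^-3.04) = 0.2530
DIC = [CO2*]/α₀ = 2.655×10^-5 / 0.2530 = 0.105 mmol/L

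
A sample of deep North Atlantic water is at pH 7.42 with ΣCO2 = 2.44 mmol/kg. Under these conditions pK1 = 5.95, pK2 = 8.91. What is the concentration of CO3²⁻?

α₂ = 1 / (1 + [H⁺]/K2 + [H⁺]²/(K1K2)) = 1 / (1 + 10^+1.49 + 10^+0.02)
   = 1 / (1 + 30.903 + 1.0471) = 1/32.950 = 0.03035
[CO3²⁻] = α₂ × DIC = 0.03035 × 2.44 = 0.0741 mmol/kg

[CO3²⁻] = 0.0741 mmol/kg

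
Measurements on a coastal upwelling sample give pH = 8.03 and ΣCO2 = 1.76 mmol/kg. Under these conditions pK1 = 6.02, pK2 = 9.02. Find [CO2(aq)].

[CO2*] = 15.5 μmol/kg

α₀ = 1 / (1 + K1/[H⁺] + K1K2/[H⁺]²) = 1 / (1 + 10^+2.01 + 10^+1.02)
   = 1 / (1 + 102.33 + 10.471) = 1/113.80 = 0.008787
[CO2*] = α₀ × DIC = 0.008787 × 1.76 = 0.0155 mmol/kg = 15.5 μmol/kg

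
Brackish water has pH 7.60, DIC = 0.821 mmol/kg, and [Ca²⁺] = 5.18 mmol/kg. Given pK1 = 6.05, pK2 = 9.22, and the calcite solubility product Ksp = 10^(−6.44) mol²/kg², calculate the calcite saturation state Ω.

α₂ = 1 / (1 + [H⁺]/K2 + [H⁺]²/(K1K2)) = 1 / (1 + 10^+1.62 + 10^+0.07)
   = 1 / (1 + 41.687 + 1.1749) = 1/43.862 = 0.02280
[CO3²⁻] = α₂ × DIC = 0.02280 × 0.821 = 0.01872 mmol/kg = 18.72 μmol/kg
Ksp = 10^(−6.44) = 3.631×10^-7
Ω = [Ca²⁺][CO3²⁻]/Ksp = (5.18×10^-3)(1.872×10^-5) / 3.631×10^-7 = 0.267

Ω = 0.267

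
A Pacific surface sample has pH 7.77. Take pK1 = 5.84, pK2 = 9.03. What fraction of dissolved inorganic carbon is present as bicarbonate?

α₁ = 0.937

α₁ = 1 / (1 + [H⁺]/K1 + K2/[H⁺]) = 1 / (1 + 10^-1.93 + 10^-1.26)
   = 1 / (1 + 0.011749 + 0.054954) = 1/1.0667 = 0.9375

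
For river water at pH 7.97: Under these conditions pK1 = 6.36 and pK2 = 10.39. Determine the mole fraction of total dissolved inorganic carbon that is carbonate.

α₂ = 1 / (1 + [H⁺]/K2 + [H⁺]²/(K1K2)) = 1 / (1 + 10^+2.42 + 10^+0.81)
   = 1 / (1 + 263.03 + 6.4565) = 1/270.48 = 0.003697

α₂ = 0.00370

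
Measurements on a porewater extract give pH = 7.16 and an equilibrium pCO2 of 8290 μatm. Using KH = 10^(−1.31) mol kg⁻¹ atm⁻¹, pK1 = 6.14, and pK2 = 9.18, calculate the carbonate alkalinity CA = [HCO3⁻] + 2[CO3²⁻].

CA = 4.33 mmol/kg

[CO2*] = KH · pCO2 = 10^(−1.31) × 8290×10^-6 = 4.060×10^-4 mol/kg
α₀ = 1/(1 + K1/[H⁺] + K1K2/[H⁺]²) = 1/(1 + 10^+1.02 + 10^-1.00) = 0.08642
DIC = [CO2*]/α₀ = 4.060×10^-4 / 0.08642 = 4.698 mmol/kg
CA = (α₁ + 2α₂)·DIC = (0.9049 + 2×0.008642) × 4.698 = 4.33 mmol/kg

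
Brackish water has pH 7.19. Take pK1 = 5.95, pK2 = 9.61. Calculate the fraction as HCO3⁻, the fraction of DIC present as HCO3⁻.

α₁ = 1 / (1 + [H⁺]/K1 + K2/[H⁺]) = 1 / (1 + 10^-1.24 + 10^-2.42)
   = 1 / (1 + 0.057544 + 0.0038019) = 1/1.0613 = 0.9422

α₁ = 0.942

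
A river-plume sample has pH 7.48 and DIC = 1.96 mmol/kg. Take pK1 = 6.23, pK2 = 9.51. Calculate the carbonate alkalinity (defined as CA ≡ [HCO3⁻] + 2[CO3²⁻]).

CA = 1.87 mmol/kg

CA = [HCO3⁻] + 2[CO3²⁻] = (α₁ + 2α₂)·DIC
At pH 7.48: [H⁺]/K1 = 10^-1.25 = 0.056234, K2/[H⁺] = 10^-2.03 = 0.0093325
α₁ = 1/(1 + 0.056234 + 0.0093325) = 1/1.0656 = 0.9385; α₂ = α₁·K2/[H⁺] = 0.008758
α₁ + 2α₂ = 0.9560
CA = 0.9560 × 1.96 = 1.87 mmol/kg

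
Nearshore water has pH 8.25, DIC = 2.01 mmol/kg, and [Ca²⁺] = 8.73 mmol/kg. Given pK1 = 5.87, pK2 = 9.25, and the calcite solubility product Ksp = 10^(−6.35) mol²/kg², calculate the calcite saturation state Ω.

Ω = 3.56

α₂ = 1 / (1 + [H⁺]/K2 + [H⁺]²/(K1K2)) = 1 / (1 + 10^+1.00 + 10^-1.38)
   = 1 / (1 + 10.000 + 0.041687) = 1/11.042 = 0.09057
[CO3²⁻] = α₂ × DIC = 0.09057 × 2.01 = 0.1820 mmol/kg
Ksp = 10^(−6.35) = 4.467×10^-7
Ω = [Ca²⁺][CO3²⁻]/Ksp = (8.73×10^-3)(1.820×10^-4) / 4.467×10^-7 = 3.56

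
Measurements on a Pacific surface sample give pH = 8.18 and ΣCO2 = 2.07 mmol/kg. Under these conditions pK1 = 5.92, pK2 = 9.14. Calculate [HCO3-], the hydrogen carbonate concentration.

α₁ = 1 / (1 + [H⁺]/K1 + K2/[H⁺]) = 1 / (1 + 10^-2.26 + 10^-0.96)
   = 1 / (1 + 0.0054954 + 0.10965) = 1/1.1151 = 0.8967
[HCO3⁻] = α₁ × DIC = 0.8967 × 2.07 = 1.86 mmol/kg

[HCO3⁻] = 1.86 mmol/kg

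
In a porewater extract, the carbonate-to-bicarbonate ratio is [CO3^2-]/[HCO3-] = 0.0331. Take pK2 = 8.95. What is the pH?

From K2 = [H⁺][CO3^2-]/[HCO3-]:  pH = pK2 + log₁₀([CO3^2-]/[HCO3-])
log₁₀(0.0331) = -1.480
pH = 8.95 + (-1.480) = 7.47

pH = 7.47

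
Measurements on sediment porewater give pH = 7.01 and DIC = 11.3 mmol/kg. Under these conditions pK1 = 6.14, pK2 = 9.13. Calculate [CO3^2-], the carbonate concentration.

[CO3²⁻] = 0.0750 mmol/kg

α₂ = 1 / (1 + [H⁺]/K2 + [H⁺]²/(K1K2)) = 1 / (1 + 10^+2.12 + 10^+1.25)
   = 1 / (1 + 131.83 + 17.783) = 1/150.61 = 0.006640
[CO3²⁻] = α₂ × DIC = 0.006640 × 11.3 = 0.0750 mmol/kg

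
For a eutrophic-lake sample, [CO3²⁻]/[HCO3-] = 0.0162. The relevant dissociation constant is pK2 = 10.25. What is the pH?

pH = 8.46

From K2 = [H⁺][CO3²⁻]/[HCO3-]:  pH = pK2 + log₁₀([CO3²⁻]/[HCO3-])
log₁₀(0.0162) = -1.790
pH = 10.25 + (-1.790) = 8.46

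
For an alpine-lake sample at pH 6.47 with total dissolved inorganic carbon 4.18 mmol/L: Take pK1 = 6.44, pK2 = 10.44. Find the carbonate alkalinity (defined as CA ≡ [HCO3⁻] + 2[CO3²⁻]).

CA = 2.16 mmol/L

CA = [HCO3⁻] + 2[CO3²⁻] = (α₁ + 2α₂)·DIC
At pH 6.47: [H⁺]/K1 = 10^-0.03 = 0.93325, K2/[H⁺] = 10^-3.97 = 0.00010715
α₁ = 1/(1 + 0.93325 + 0.00010715) = 1/1.9334 = 0.5172; α₂ = α₁·K2/[H⁺] = 5.542×10^-5
α₁ + 2α₂ = 0.5173
CA = 0.5173 × 4.18 = 2.16 mmol/L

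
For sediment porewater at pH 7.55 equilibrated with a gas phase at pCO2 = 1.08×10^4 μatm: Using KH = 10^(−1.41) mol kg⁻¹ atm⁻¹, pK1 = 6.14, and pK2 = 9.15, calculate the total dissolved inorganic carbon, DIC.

[CO2*] = KH · pCO2 = 10^(−1.41) × 1.08×10^4×10^-6 = 4.202×10^-4 mol/kg
α₀ = 1/(1 + K1/[H⁺] + K1K2/[H⁺]²) = 1/(1 + 10^+1.41 + 10^-0.19) = 0.03656
DIC = [CO2*]/α₀ = 4.202×10^-4 / 0.03656 = 11.5 mmol/kg

DIC = 11.5 mmol/kg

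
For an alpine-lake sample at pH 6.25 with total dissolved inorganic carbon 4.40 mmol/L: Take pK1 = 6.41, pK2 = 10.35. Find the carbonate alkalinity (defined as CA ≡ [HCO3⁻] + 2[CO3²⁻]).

CA = 1.80 mmol/L

CA = [HCO3⁻] + 2[CO3²⁻] = (α₁ + 2α₂)·DIC
At pH 6.25: [H⁺]/K1 = 10^0.16 = 1.4454, K2/[H⁺] = 10^-4.10 = 7.9433×10^-5
α₁ = 1/(1 + 1.4454 + 7.9433×10^-5) = 1/2.4455 = 0.4089; α₂ = α₁·K2/[H⁺] = 3.248×10^-5
α₁ + 2α₂ = 0.4090
CA = 0.4090 × 4.40 = 1.80 mmol/L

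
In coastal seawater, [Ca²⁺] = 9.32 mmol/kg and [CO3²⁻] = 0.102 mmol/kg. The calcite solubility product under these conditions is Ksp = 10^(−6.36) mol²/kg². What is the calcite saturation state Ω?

Ksp = 10^(−6.36) = 4.365×10^-7
Ω = [Ca²⁺][CO3²⁻]/Ksp = (9.32×10^-3)(0.102×10^-3) / 4.365×10^-7 = 2.18

Ω = 2.18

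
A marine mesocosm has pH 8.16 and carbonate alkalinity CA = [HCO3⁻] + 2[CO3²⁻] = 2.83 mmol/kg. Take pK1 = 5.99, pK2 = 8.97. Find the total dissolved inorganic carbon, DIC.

CA = [HCO3⁻] + 2[CO3²⁻] = (α₁ + 2α₂)·DIC
At pH 8.16: [H⁺]/K1 = 10^-2.17 = 0.0067608, K2/[H⁺] = 10^-0.81 = 0.15488
α₁ = 1/(1 + 0.0067608 + 0.15488) = 1/1.1616 = 0.8609; α₂ = α₁·K2/[H⁺] = 0.1333
α₁ + 2α₂ = 1.1275
DIC = CA / (α₁ + 2α₂) = 2.83 / 1.1275 = 2.51 mmol/kg

DIC = 2.51 mmol/kg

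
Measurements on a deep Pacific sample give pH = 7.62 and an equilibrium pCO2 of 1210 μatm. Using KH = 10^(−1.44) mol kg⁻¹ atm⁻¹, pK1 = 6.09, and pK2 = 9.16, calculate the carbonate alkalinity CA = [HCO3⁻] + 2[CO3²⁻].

CA = 1.57 mmol/kg

[CO2*] = KH · pCO2 = 10^(−1.44) × 1210×10^-6 = 4.393×10^-5 mol/kg
α₀ = 1/(1 + K1/[H⁺] + K1K2/[H⁺]²) = 1/(1 + 10^+1.53 + 10^-0.01) = 0.02788
DIC = [CO2*]/α₀ = 4.393×10^-5 / 0.02788 = 1.575 mmol/kg
CA = (α₁ + 2α₂)·DIC = (0.9449 + 2×0.02725) × 1.575 = 1.57 mmol/kg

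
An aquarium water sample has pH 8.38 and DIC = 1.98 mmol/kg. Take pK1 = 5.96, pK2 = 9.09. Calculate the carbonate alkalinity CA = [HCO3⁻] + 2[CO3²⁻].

CA = [HCO3⁻] + 2[CO3²⁻] = (α₁ + 2α₂)·DIC
At pH 8.38: [H⁺]/K1 = 10^-2.42 = 0.0038019, K2/[H⁺] = 10^-0.71 = 0.19498
α₁ = 1/(1 + 0.0038019 + 0.19498) = 1/1.1988 = 0.8342; α₂ = α₁·K2/[H⁺] = 0.1627
α₁ + 2α₂ = 1.1595
CA = 1.1595 × 1.98 = 2.30 mmol/kg

CA = 2.30 mmol/kg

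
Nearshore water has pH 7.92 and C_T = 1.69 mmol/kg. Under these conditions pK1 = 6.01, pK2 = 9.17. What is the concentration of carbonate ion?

α₂ = 1 / (1 + [H⁺]/K2 + [H⁺]²/(K1K2)) = 1 / (1 + 10^+1.25 + 10^-0.66)
   = 1 / (1 + 17.783 + 0.21878) = 1/19.002 = 0.05263
[CO3²⁻] = α₂ × DIC = 0.05263 × 1.69 = 0.0889 mmol/kg

[CO3²⁻] = 0.0889 mmol/kg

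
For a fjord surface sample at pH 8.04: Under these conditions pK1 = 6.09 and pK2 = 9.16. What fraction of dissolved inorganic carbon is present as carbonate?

α₂ = 0.0698

α₂ = 1 / (1 + [H⁺]/K2 + [H⁺]²/(K1K2)) = 1 / (1 + 10^+1.12 + 10^-0.83)
   = 1 / (1 + 13.183 + 0.14791) = 1/14.330 = 0.06978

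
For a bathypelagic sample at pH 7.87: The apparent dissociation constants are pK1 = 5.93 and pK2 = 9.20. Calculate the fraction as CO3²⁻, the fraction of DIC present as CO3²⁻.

α₂ = 1 / (1 + [H⁺]/K2 + [H⁺]²/(K1K2)) = 1 / (1 + 10^+1.33 + 10^-0.61)
   = 1 / (1 + 21.380 + 0.24547) = 1/22.625 = 0.04420

α₂ = 0.0442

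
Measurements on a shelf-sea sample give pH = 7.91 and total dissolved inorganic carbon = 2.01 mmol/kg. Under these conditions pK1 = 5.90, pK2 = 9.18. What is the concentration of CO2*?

[CO2*] = 18.5 μmol/kg

α₀ = 1 / (1 + K1/[H⁺] + K1K2/[H⁺]²) = 1 / (1 + 10^+2.01 + 10^+0.74)
   = 1 / (1 + 102.33 + 5.4954) = 1/108.82 = 0.009189
[CO2*] = α₀ × DIC = 0.009189 × 2.01 = 0.0185 mmol/kg = 18.5 μmol/kg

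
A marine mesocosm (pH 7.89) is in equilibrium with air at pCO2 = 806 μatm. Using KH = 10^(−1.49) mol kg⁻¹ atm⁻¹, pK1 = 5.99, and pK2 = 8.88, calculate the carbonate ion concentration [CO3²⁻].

[CO3²⁻] = 0.212 mmol/kg

[CO2*] = KH · pCO2 = 10^(−1.49) × 806×10^-6 = 2.608×10^-5 mol/kg
α₀ = 1/(1 + K1/[H⁺] + K1K2/[H⁺]²) = 1/(1 + 10^+1.90 + 10^+0.91) = 0.01129
DIC = [CO2*]/α₀ = 2.608×10^-5 / 0.01129 = 2.310 mmol/kg
[CO3²⁻] = α₂·DIC; α₂ = 0.09178, so [CO3²⁻] = 0.09178 × 2.310 = 0.212 mmol/kg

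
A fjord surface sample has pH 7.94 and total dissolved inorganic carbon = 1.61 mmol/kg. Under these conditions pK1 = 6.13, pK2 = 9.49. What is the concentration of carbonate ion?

[CO3²⁻] = 0.0435 mmol/kg

α₂ = 1 / (1 + [H⁺]/K2 + [H⁺]²/(K1K2)) = 1 / (1 + 10^+1.55 + 10^-0.26)
   = 1 / (1 + 35.481 + 0.54954) = 1/37.031 = 0.02700
[CO3²⁻] = α₂ × DIC = 0.02700 × 1.61 = 0.0435 mmol/kg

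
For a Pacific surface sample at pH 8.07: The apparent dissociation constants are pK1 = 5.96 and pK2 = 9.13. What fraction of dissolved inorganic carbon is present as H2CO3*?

α₀ = 1 / (1 + K1/[H⁺] + K1K2/[H⁺]²) = 1 / (1 + 10^+2.11 + 10^+1.05)
   = 1 / (1 + 128.82 + 11.220) = 1/141.05 = 0.007090

α₀ = 0.00709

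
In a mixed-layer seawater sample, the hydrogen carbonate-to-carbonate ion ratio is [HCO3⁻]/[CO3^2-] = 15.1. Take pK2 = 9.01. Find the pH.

From K2 = [H⁺][CO3^2-]/[HCO3⁻]:  pH = pK2 − log₁₀([HCO3⁻]/[CO3^2-])
log₁₀(15.1) = +1.179
pH = 9.01 − (+1.179) = 7.83

pH = 7.83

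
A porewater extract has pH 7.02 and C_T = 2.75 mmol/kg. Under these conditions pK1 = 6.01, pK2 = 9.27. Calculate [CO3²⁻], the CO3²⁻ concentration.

[CO3²⁻] = 14.0 μmol/kg

α₂ = 1 / (1 + [H⁺]/K2 + [H⁺]²/(K1K2)) = 1 / (1 + 10^+2.25 + 10^+1.24)
   = 1 / (1 + 177.83 + 17.378) = 1/196.21 = 0.005097
[CO3²⁻] = α₂ × DIC = 0.005097 × 2.75 = 0.0140 mmol/kg = 14.0 μmol/kg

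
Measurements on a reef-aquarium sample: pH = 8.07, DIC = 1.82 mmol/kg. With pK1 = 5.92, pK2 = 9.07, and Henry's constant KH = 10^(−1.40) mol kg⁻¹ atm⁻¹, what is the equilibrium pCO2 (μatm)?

α₀ = 1 / (1 + K1/[H⁺] + K1K2/[H⁺]²) = 1 / (1 + 10^+2.15 + 10^+1.15)
   = 1 / (1 + 141.25 + 14.125) = 1/156.38 = 0.006395
[CO2*] = α₀ × DIC = 0.006395 × 1.82 = 0.01164 mmol/kg = 11.64 μmol/kg
pCO2 = [CO2*]/KH = 1.164×10^-5 / 3.981×10^-2 = 292 μatm

pCO2 = 292 μatm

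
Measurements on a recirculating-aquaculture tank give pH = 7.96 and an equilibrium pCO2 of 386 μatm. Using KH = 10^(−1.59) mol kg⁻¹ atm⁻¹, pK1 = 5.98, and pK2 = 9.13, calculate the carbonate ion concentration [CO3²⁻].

[CO3²⁻] = 0.0641 mmol/kg

[CO2*] = KH · pCO2 = 10^(−1.59) × 386×10^-6 = 9.922×10^-6 mol/kg
α₀ = 1/(1 + K1/[H⁺] + K1K2/[H⁺]²) = 1/(1 + 10^+1.98 + 10^+0.81) = 0.009713
DIC = [CO2*]/α₀ = 9.922×10^-6 / 0.009713 = 1.021 mmol/kg
[CO3²⁻] = α₂·DIC; α₂ = 0.06271, so [CO3²⁻] = 0.06271 × 1.021 = 0.0641 mmol/kg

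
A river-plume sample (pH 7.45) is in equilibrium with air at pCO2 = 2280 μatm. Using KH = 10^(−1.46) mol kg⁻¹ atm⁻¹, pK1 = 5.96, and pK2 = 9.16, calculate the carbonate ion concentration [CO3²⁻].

[CO2*] = KH · pCO2 = 10^(−1.46) × 2280×10^-6 = 7.906×10^-5 mol/kg
α₀ = 1/(1 + K1/[H⁺] + K1K2/[H⁺]²) = 1/(1 + 10^+1.49 + 10^-0.22) = 0.03076
DIC = [CO2*]/α₀ = 7.906×10^-5 / 0.03076 = 2.570 mmol/kg
[CO3²⁻] = α₂·DIC; α₂ = 0.01854, so [CO3²⁻] = 0.01854 × 2.570 = 0.0476 mmol/kg

[CO3²⁻] = 0.0476 mmol/kg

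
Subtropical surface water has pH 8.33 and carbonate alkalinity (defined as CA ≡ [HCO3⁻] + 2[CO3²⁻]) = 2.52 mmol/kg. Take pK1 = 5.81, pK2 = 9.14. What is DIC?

DIC = 2.23 mmol/kg

CA = [HCO3⁻] + 2[CO3²⁻] = (α₁ + 2α₂)·DIC
At pH 8.33: [H⁺]/K1 = 10^-2.52 = 0.0030200, K2/[H⁺] = 10^-0.81 = 0.15488
α₁ = 1/(1 + 0.0030200 + 0.15488) = 1/1.1579 = 0.8636; α₂ = α₁·K2/[H⁺] = 0.1338
α₁ + 2α₂ = 1.1312
DIC = CA / (α₁ + 2α₂) = 2.52 / 1.1312 = 2.23 mmol/kg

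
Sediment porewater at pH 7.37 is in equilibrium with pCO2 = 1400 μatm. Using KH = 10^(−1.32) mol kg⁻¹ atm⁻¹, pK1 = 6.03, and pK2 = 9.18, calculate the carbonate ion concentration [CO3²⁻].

[CO2*] = KH · pCO2 = 10^(−1.32) × 1400×10^-6 = 6.701×10^-5 mol/kg
α₀ = 1/(1 + K1/[H⁺] + K1K2/[H⁺]²) = 1/(1 + 10^+1.34 + 10^-0.47) = 0.04307
DIC = [CO2*]/α₀ = 6.701×10^-5 / 0.04307 = 1.556 mmol/kg
[CO3²⁻] = α₂·DIC; α₂ = 0.01459, so [CO3²⁻] = 0.01459 × 1.556 = 0.0227 mmol/kg

[CO3²⁻] = 0.0227 mmol/kg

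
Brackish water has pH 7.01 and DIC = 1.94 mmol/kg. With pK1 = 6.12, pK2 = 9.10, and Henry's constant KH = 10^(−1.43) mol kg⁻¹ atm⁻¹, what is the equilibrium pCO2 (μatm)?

α₀ = 1 / (1 + K1/[H⁺] + K1K2/[H⁺]²) = 1 / (1 + 10^+0.89 + 10^-1.20)
   = 1 / (1 + 7.7625 + 0.063096) = 1/8.8256 = 0.1133
[CO2*] = α₀ × DIC = 0.1133 × 1.94 = 0.2198 mmol/kg
pCO2 = [CO2*]/KH = 2.198×10^-4 / 3.715×10^-2 = 5920 μatm

pCO2 = 5920 μatm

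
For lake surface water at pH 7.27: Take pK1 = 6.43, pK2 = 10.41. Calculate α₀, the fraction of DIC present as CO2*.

α₀ = 1 / (1 + K1/[H⁺] + K1K2/[H⁺]²) = 1 / (1 + 10^+0.84 + 10^-2.30)
   = 1 / (1 + 6.9183 + 0.0050119) = 1/7.9233 = 0.1262

α₀ = 0.126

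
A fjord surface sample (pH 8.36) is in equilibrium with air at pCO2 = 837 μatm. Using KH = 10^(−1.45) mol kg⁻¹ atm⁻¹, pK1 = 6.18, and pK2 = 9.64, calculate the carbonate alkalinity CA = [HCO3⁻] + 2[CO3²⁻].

CA = 4.97 mmol/kg

[CO2*] = KH · pCO2 = 10^(−1.45) × 837×10^-6 = 2.970×10^-5 mol/kg
α₀ = 1/(1 + K1/[H⁺] + K1K2/[H⁺]²) = 1/(1 + 10^+2.18 + 10^+0.90) = 0.006238
DIC = [CO2*]/α₀ = 2.970×10^-5 / 0.006238 = 4.761 mmol/kg
CA = (α₁ + 2α₂)·DIC = (0.9442 + 2×0.04955) × 4.761 = 4.97 mmol/kg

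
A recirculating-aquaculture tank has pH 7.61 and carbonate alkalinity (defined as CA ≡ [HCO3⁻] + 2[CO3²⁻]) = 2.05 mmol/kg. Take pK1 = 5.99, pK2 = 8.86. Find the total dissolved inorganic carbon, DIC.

CA = [HCO3⁻] + 2[CO3²⁻] = (α₁ + 2α₂)·DIC
At pH 7.61: [H⁺]/K1 = 10^-1.62 = 0.023988, K2/[H⁺] = 10^-1.25 = 0.056234
α₁ = 1/(1 + 0.023988 + 0.056234) = 1/1.0802 = 0.9257; α₂ = α₁·K2/[H⁺] = 0.05206
α₁ + 2α₂ = 1.0299
DIC = CA / (α₁ + 2α₂) = 2.05 / 1.0299 = 1.99 mmol/kg

DIC = 1.99 mmol/kg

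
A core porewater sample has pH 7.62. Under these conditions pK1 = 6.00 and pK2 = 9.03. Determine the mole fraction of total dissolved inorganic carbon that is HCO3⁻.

α₁ = 0.941

α₁ = 1 / (1 + [H⁺]/K1 + K2/[H⁺]) = 1 / (1 + 10^-1.62 + 10^-1.41)
   = 1 / (1 + 0.023988 + 0.038905) = 1/1.0629 = 0.9408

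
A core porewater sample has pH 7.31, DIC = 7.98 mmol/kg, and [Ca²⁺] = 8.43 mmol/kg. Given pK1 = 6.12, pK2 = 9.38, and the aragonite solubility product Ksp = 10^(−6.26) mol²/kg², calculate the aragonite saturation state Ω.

α₂ = 1 / (1 + [H⁺]/K2 + [H⁺]²/(K1K2)) = 1 / (1 + 10^+2.07 + 10^+0.88)
   = 1 / (1 + 117.49 + 7.5858) = 1/126.08 = 0.007932
[CO3²⁻] = α₂ × DIC = 0.007932 × 7.98 = 0.06330 mmol/kg
Ksp = 10^(−6.26) = 5.495×10^-7
Ω = [Ca²⁺][CO3²⁻]/Ksp = (8.43×10^-3)(6.330×10^-5) / 5.495×10^-7 = 0.971

Ω = 0.971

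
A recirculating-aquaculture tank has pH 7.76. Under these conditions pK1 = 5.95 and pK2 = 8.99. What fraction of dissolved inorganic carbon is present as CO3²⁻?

α₂ = 1 / (1 + [H⁺]/K2 + [H⁺]²/(K1K2)) = 1 / (1 + 10^+1.23 + 10^-0.58)
   = 1 / (1 + 16.982 + 0.26303) = 1/18.245 = 0.05481

α₂ = 0.0548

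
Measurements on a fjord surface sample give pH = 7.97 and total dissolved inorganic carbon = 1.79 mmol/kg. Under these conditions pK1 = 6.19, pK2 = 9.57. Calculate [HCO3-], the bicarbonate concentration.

α₁ = 1 / (1 + [H⁺]/K1 + K2/[H⁺]) = 1 / (1 + 10^-1.78 + 10^-1.60)
   = 1 / (1 + 0.016596 + 0.025119) = 1/1.0417 = 0.9600
[HCO3⁻] = α₁ × DIC = 0.9600 × 1.79 = 1.72 mmol/kg

[HCO3⁻] = 1.72 mmol/kg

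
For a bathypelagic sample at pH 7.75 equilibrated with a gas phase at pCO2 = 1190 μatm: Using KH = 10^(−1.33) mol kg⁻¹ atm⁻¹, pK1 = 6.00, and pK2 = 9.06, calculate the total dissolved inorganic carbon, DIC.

DIC = 3.34 mmol/kg

[CO2*] = KH · pCO2 = 10^(−1.33) × 1190×10^-6 = 5.566×10^-5 mol/kg
α₀ = 1/(1 + K1/[H⁺] + K1K2/[H⁺]²) = 1/(1 + 10^+1.75 + 10^+0.44) = 0.01667
DIC = [CO2*]/α₀ = 5.566×10^-5 / 0.01667 = 3.34 mmol/kg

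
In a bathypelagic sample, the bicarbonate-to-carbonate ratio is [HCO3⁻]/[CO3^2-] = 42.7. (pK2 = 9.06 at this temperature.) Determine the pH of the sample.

From K2 = [H⁺][CO3^2-]/[HCO3⁻]:  pH = pK2 − log₁₀([HCO3⁻]/[CO3^2-])
log₁₀(42.7) = +1.630
pH = 9.06 − (+1.630) = 7.43

pH = 7.43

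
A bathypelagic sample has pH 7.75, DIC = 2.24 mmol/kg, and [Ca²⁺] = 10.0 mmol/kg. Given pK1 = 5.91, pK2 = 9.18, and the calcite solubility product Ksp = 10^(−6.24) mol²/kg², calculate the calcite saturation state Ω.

Ω = 1.38

α₂ = 1 / (1 + [H⁺]/K2 + [H⁺]²/(K1K2)) = 1 / (1 + 10^+1.43 + 10^-0.41)
   = 1 / (1 + 26.915 + 0.38905) = 1/28.304 = 0.03533
[CO3²⁻] = α₂ × DIC = 0.03533 × 2.24 = 0.07914 mmol/kg
Ksp = 10^(−6.24) = 5.754×10^-7
Ω = [Ca²⁺][CO3²⁻]/Ksp = (10.0×10^-3)(7.914×10^-5) / 5.754×10^-7 = 1.38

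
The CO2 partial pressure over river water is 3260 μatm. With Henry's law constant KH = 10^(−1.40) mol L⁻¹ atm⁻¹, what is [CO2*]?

KH = 10^(−1.40) = 3.981×10^-2 mol L⁻¹ atm⁻¹
[CO2*] = KH · pCO2 = 3.981×10^-2 × 3260×10^-6 atm = 1.30×10^-4 mol/L

[CO2*] = 130 μmol/L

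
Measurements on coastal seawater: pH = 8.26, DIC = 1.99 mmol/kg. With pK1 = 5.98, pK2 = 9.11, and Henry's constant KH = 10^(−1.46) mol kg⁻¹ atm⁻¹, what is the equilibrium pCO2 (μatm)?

α₀ = 1 / (1 + K1/[H⁺] + K1K2/[H⁺]²) = 1 / (1 + 10^+2.28 + 10^+1.43)
   = 1 / (1 + 190.55 + 26.915) = 1/218.46 = 0.004577
[CO2*] = α₀ × DIC = 0.004577 × 1.99 = 0.009109 mmol/kg = 9.109 μmol/kg
pCO2 = [CO2*]/KH = 9.109×10^-6 / 3.467×10^-2 = 263 μatm

pCO2 = 263 μatm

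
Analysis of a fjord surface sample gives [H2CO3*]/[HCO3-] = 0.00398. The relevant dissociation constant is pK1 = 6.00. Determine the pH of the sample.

From K1 = [H⁺][HCO3-]/[H2CO3*]:  pH = pK1 − log₁₀([H2CO3*]/[HCO3-])
log₁₀(0.00398) = -2.400
pH = 6.00 − (-2.400) = 8.40

pH = 8.40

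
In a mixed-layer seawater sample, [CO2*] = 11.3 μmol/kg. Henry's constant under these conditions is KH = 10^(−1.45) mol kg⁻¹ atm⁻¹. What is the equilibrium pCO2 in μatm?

pCO2 = 318 μatm

KH = 10^(−1.45) = 3.548×10^-2 mol kg⁻¹ atm⁻¹
pCO2 = [CO2*]/KH = 11.3×10^-6 / 3.548×10^-2 = 3.18×10^-4 atm = 318 μatm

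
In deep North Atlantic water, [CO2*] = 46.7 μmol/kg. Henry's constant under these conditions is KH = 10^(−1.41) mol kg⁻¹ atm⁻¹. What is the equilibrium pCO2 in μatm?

pCO2 = 1200 μatm

KH = 10^(−1.41) = 3.890×10^-2 mol kg⁻¹ atm⁻¹
pCO2 = [CO2*]/KH = 46.7×10^-6 / 3.890×10^-2 = 1.20×10^-3 atm = 1200 μatm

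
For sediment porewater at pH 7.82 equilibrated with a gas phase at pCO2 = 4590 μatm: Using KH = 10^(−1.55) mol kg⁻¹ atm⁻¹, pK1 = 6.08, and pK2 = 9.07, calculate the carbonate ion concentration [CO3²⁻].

[CO3²⁻] = 0.400 mmol/kg

[CO2*] = KH · pCO2 = 10^(−1.55) × 4590×10^-6 = 1.294×10^-4 mol/kg
α₀ = 1/(1 + K1/[H⁺] + K1K2/[H⁺]²) = 1/(1 + 10^+1.74 + 10^+0.49) = 0.01694
DIC = [CO2*]/α₀ = 1.294×10^-4 / 0.01694 = 7.638 mmol/kg
[CO3²⁻] = α₂·DIC; α₂ = 0.05234, so [CO3²⁻] = 0.05234 × 7.638 = 0.400 mmol/kg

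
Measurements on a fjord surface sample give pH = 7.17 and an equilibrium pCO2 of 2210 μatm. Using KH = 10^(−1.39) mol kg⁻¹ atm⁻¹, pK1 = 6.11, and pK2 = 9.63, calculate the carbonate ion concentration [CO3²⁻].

[CO2*] = KH · pCO2 = 10^(−1.39) × 2210×10^-6 = 9.003×10^-5 mol/kg
α₀ = 1/(1 + K1/[H⁺] + K1K2/[H⁺]²) = 1/(1 + 10^+1.06 + 10^-1.40) = 0.07986
DIC = [CO2*]/α₀ = 9.003×10^-5 / 0.07986 = 1.127 mmol/kg
[CO3²⁻] = α₂·DIC; α₂ = 0.003179, so [CO3²⁻] = 0.003179 × 1.127 = 0.00358 mmol/kg = 3.58 μmol/kg

[CO3²⁻] = 3.58 μmol/kg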